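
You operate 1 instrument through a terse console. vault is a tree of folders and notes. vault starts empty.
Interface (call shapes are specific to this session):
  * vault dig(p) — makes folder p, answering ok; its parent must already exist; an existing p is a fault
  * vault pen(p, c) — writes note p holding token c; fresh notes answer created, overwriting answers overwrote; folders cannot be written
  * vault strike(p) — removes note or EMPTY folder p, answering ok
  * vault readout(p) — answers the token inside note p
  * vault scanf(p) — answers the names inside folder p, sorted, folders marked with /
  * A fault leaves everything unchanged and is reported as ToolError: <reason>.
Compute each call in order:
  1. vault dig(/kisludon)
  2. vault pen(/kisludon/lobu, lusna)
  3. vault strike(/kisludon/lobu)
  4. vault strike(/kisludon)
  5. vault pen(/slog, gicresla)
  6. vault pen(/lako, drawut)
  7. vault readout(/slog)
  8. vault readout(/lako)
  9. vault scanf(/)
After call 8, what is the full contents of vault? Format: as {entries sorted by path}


Answer: {lako=drawut, slog=gicresla}

Derivation:
! 1. vault dig(p→/kisludon) : ok
! 2. vault pen(p→/kisludon/lobu, c→lusna) : created
! 3. vault strike(p→/kisludon/lobu) : ok
! 4. vault strike(p→/kisludon) : ok
! 5. vault pen(p→/slog, c→gicresla) : created
! 6. vault pen(p→/lako, c→drawut) : created
! 7. vault readout(p→/slog) : gicresla
! 8. vault readout(p→/lako) : drawut
! 9. vault scanf(p→/) : [lako, slog]


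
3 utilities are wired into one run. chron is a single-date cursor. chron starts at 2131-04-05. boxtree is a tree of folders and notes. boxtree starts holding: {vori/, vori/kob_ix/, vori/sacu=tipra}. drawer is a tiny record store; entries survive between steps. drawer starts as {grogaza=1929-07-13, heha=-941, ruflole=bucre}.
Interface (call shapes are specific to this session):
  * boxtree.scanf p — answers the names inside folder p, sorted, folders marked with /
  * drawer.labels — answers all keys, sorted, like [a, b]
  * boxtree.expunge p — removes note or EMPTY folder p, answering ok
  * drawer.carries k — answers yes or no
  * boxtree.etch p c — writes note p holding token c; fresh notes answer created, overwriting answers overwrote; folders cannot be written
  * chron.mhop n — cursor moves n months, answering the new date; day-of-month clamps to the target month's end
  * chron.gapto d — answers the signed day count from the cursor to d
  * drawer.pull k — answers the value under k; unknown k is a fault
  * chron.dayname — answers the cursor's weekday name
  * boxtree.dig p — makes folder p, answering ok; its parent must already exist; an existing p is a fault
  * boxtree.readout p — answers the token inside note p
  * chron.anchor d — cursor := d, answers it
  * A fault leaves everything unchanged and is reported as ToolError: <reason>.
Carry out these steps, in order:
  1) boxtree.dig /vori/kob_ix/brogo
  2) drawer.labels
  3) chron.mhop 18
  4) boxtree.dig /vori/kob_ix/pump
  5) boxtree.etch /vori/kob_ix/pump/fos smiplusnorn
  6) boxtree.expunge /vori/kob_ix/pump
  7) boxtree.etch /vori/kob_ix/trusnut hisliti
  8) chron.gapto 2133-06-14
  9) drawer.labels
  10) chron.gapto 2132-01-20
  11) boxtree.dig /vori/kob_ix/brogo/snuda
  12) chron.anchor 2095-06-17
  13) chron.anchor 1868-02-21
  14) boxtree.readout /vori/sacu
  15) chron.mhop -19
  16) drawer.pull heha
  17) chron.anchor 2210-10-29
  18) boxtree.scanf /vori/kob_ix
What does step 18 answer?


;; boxtree.dig(/vori/kob_ix/brogo) -> ok
;; drawer.labels() -> [grogaza, heha, ruflole]
;; chron.mhop(18) -> 2132-10-05
;; boxtree.dig(/vori/kob_ix/pump) -> ok
;; boxtree.etch(/vori/kob_ix/pump/fos, smiplusnorn) -> created
;; boxtree.expunge(/vori/kob_ix/pump) -> ToolError: not empty
;; boxtree.etch(/vori/kob_ix/trusnut, hisliti) -> created
;; chron.gapto(2133-06-14) -> 252
;; drawer.labels() -> [grogaza, heha, ruflole]
;; chron.gapto(2132-01-20) -> -259
;; boxtree.dig(/vori/kob_ix/brogo/snuda) -> ok
;; chron.anchor(2095-06-17) -> 2095-06-17
;; chron.anchor(1868-02-21) -> 1868-02-21
;; boxtree.readout(/vori/sacu) -> tipra
;; chron.mhop(-19) -> 1866-07-21
;; drawer.pull(heha) -> -941
;; chron.anchor(2210-10-29) -> 2210-10-29
;; boxtree.scanf(/vori/kob_ix) -> [brogo/, pump/, trusnut]

Answer: [brogo/, pump/, trusnut]


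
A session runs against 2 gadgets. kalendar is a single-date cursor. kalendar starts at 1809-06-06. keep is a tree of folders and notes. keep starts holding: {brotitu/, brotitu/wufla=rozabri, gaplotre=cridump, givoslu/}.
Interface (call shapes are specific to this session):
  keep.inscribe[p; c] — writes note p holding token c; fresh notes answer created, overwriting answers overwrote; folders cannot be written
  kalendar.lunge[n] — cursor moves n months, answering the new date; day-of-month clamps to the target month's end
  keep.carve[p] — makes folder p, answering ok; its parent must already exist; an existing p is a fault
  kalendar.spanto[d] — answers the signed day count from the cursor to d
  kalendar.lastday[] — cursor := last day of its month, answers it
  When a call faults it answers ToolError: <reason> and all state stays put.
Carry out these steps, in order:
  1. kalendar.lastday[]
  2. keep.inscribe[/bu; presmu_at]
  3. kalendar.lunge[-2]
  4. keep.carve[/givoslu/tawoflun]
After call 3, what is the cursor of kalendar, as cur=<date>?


Answer: cur=1809-04-30

Derivation:
>>> kalendar.lastday
  1809-06-30
>>> keep.inscribe p→/bu c→presmu_at
  created
>>> kalendar.lunge n→-2
  1809-04-30
>>> keep.carve p→/givoslu/tawoflun
  ok


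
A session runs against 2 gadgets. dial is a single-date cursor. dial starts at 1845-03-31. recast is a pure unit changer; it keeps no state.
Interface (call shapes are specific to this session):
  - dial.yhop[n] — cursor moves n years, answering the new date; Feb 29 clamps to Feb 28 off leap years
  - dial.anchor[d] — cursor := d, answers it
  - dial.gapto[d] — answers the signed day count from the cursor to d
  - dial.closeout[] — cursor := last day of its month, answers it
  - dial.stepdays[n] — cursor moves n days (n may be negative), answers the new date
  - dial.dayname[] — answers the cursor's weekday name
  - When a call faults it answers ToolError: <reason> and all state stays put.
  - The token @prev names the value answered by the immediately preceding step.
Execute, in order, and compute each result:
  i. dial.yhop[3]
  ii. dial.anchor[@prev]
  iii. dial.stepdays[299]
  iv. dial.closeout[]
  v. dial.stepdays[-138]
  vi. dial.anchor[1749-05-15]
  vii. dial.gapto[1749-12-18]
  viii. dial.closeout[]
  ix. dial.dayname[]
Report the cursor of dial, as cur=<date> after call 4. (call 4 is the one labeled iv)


Answer: cur=1849-01-31

Derivation:
// 1. yhop(n→3) => 1848-03-31
// 2. anchor(d→@prev) => 1848-03-31
// 3. stepdays(n→299) => 1849-01-24
// 4. closeout() => 1849-01-31
// 5. stepdays(n→-138) => 1848-09-15
// 6. anchor(d→1749-05-15) => 1749-05-15
// 7. gapto(d→1749-12-18) => 217
// 8. closeout() => 1749-05-31
// 9. dayname() => Saturday


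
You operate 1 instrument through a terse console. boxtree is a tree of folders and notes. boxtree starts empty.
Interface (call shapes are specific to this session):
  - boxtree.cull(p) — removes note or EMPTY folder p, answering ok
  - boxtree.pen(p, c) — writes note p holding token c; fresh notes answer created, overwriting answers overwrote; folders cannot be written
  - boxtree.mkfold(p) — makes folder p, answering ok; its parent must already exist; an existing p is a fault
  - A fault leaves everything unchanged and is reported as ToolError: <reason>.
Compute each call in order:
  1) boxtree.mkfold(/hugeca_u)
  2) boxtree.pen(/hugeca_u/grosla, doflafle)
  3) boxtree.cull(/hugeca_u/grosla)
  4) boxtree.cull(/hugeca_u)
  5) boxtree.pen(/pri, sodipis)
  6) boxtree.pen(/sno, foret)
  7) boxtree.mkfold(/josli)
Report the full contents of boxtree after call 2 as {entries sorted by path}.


==> mkfold(p=/hugeca_u)
<== ok
==> pen(p=/hugeca_u/grosla, c=doflafle)
<== created
==> cull(p=/hugeca_u/grosla)
<== ok
==> cull(p=/hugeca_u)
<== ok
==> pen(p=/pri, c=sodipis)
<== created
==> pen(p=/sno, c=foret)
<== created
==> mkfold(p=/josli)
<== ok

Answer: {hugeca_u/, hugeca_u/grosla=doflafle}


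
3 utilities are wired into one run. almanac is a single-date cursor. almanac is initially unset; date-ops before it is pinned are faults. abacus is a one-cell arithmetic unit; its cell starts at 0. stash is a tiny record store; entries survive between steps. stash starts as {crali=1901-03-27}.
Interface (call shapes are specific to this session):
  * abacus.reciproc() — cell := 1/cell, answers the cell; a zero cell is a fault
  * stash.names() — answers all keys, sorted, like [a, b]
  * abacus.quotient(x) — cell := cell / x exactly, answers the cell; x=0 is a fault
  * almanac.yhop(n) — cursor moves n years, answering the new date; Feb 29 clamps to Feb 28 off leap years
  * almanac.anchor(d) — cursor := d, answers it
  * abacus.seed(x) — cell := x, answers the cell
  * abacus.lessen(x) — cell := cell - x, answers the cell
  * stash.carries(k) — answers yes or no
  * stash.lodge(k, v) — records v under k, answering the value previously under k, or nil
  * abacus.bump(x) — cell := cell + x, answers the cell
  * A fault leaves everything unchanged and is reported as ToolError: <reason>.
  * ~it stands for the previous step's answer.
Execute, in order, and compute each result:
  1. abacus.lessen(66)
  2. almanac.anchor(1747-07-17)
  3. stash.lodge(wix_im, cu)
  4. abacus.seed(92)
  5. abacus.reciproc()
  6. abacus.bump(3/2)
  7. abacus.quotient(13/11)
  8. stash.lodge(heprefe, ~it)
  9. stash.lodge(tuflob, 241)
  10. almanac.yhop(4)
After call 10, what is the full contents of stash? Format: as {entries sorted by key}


·→ lessen(x→66)
·← -66
·→ anchor(d→1747-07-17)
·← 1747-07-17
·→ lodge(k→wix_im, v→cu)
·← nil
·→ seed(x→92)
·← 92
·→ reciproc()
·← 1/92
·→ bump(x→3/2)
·← 139/92
·→ quotient(x→13/11)
·← 1529/1196
·→ lodge(k→heprefe, v→~it)
·← nil
·→ lodge(k→tuflob, v→241)
·← nil
·→ yhop(n→4)
·← 1751-07-17

Answer: {crali=1901-03-27, heprefe=1529/1196, tuflob=241, wix_im=cu}


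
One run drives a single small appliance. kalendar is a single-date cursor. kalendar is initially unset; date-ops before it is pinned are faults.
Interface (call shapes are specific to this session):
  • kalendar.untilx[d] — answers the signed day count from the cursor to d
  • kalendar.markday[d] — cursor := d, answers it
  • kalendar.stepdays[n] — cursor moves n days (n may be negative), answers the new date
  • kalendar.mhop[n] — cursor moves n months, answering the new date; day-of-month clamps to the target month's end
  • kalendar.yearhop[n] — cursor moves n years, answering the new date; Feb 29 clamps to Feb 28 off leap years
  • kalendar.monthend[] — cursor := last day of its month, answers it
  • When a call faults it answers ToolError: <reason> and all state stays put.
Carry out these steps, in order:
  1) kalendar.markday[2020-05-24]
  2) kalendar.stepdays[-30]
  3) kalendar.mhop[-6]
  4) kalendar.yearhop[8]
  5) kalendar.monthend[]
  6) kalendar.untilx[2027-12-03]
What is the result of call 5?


Answer: 2027-10-31

Derivation:
I call kalendar.markday with d='2020-05-24', and see 2020-05-24.
I invoke kalendar.stepdays with n='-30', which returns 2020-04-24.
Next I call kalendar.mhop with n='-6', and observe 2019-10-24.
I call kalendar.yearhop with n='8', — result: 2027-10-24.
I run kalendar.monthend, yielding 2027-10-31.
Next I call kalendar.untilx with d='2027-12-03', giving 33.


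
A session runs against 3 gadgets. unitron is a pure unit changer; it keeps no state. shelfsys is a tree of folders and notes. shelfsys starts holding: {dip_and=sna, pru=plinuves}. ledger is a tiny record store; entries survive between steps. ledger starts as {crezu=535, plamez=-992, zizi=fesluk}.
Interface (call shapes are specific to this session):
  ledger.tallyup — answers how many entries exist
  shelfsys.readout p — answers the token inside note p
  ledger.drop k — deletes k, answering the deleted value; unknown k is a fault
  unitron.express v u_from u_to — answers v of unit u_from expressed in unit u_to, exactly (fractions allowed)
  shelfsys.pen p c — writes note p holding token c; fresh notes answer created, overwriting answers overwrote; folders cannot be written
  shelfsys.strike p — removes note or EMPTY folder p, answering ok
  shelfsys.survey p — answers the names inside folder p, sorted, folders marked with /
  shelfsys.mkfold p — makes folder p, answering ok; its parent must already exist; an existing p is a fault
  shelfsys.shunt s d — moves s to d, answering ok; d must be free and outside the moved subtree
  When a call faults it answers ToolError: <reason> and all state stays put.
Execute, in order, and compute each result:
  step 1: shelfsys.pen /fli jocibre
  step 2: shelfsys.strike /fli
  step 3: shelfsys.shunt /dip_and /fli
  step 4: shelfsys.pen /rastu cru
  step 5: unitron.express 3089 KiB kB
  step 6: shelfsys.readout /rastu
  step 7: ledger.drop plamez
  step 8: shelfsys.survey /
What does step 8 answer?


Answer: [fli, pru, rastu]

Derivation:
I run pen on p='/fli', c='jocibre', yielding created.
I try strike on p='/fli': ok.
Using shunt on s='/dip_and', d='/fli', and observe ok.
Calling pen on p='/rastu', c='cru', which returns created.
Using express on v='3089', u_from='KiB', u_to='kB', → 395392/125.
Using readout on p='/rastu', yielding cru.
I invoke drop on k='plamez', — result: -992.
Calling survey on p='/', — result: [fli, pru, rastu].


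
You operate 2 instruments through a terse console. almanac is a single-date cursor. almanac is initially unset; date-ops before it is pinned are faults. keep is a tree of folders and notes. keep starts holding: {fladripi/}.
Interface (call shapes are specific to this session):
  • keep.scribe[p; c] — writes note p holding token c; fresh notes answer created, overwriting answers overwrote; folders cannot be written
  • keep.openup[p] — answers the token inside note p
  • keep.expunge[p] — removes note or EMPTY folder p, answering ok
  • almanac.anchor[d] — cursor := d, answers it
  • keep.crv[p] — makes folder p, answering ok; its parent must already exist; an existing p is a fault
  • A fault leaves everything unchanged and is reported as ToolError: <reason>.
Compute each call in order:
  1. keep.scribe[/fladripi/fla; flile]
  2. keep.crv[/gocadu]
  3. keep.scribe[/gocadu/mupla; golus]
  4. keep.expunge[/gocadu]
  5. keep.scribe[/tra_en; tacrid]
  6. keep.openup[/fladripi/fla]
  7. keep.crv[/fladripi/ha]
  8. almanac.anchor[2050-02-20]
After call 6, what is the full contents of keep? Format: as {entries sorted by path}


>>> scribe p=/fladripi/fla c=flile
  created
>>> crv p=/gocadu
  ok
>>> scribe p=/gocadu/mupla c=golus
  created
>>> expunge p=/gocadu
  ToolError: not empty
>>> scribe p=/tra_en c=tacrid
  created
>>> openup p=/fladripi/fla
  flile
>>> crv p=/fladripi/ha
  ok
>>> anchor d=2050-02-20
  2050-02-20

Answer: {fladripi/, fladripi/fla=flile, gocadu/, gocadu/mupla=golus, tra_en=tacrid}


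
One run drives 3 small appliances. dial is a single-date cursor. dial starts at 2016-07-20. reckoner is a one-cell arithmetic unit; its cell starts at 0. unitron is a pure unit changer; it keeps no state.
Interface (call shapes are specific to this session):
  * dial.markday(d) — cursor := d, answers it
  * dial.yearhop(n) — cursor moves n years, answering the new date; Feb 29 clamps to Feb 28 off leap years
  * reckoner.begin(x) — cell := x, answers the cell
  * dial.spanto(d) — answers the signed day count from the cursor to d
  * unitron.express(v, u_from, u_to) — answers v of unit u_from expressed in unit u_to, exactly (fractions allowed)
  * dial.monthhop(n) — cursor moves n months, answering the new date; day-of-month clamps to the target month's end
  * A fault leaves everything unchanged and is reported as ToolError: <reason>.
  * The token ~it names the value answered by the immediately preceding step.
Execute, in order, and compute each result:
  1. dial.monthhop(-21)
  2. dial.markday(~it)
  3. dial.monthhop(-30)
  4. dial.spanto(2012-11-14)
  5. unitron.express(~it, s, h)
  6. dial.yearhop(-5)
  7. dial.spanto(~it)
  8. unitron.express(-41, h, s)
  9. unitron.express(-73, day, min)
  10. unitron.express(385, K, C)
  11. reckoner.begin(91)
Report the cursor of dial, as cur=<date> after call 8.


CALL dial.monthhop[-21]
RET  2014-10-20
CALL dial.markday[~it]
RET  2014-10-20
CALL dial.monthhop[-30]
RET  2012-04-20
CALL dial.spanto[2012-11-14]
RET  208
CALL unitron.express[~it; s; h]
RET  13/225
CALL dial.yearhop[-5]
RET  2007-04-20
CALL dial.spanto[~it]
RET  0
CALL unitron.express[-41; h; s]
RET  -147600
CALL unitron.express[-73; day; min]
RET  -105120
CALL unitron.express[385; K; C]
RET  2237/20
CALL reckoner.begin[91]
RET  91

Answer: cur=2007-04-20


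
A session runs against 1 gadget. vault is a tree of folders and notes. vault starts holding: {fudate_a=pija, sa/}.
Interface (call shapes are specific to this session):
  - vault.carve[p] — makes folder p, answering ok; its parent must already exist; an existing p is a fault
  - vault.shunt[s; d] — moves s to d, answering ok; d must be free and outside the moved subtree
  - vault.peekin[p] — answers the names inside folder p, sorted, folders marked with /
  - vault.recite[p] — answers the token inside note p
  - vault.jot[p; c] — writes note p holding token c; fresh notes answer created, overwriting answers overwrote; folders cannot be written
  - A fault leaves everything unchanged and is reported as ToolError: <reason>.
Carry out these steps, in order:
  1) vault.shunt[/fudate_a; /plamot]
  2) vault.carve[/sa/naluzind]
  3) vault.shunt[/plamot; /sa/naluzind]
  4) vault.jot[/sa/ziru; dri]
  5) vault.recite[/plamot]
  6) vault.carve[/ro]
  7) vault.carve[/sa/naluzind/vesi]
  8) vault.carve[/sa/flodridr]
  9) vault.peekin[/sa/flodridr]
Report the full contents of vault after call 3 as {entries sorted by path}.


// 1. shunt(/fudate_a, /plamot) == ok
// 2. carve(/sa/naluzind) == ok
// 3. shunt(/plamot, /sa/naluzind) == ToolError: exists
// 4. jot(/sa/ziru, dri) == created
// 5. recite(/plamot) == pija
// 6. carve(/ro) == ok
// 7. carve(/sa/naluzind/vesi) == ok
// 8. carve(/sa/flodridr) == ok
// 9. peekin(/sa/flodridr) == []

Answer: {plamot=pija, sa/, sa/naluzind/}


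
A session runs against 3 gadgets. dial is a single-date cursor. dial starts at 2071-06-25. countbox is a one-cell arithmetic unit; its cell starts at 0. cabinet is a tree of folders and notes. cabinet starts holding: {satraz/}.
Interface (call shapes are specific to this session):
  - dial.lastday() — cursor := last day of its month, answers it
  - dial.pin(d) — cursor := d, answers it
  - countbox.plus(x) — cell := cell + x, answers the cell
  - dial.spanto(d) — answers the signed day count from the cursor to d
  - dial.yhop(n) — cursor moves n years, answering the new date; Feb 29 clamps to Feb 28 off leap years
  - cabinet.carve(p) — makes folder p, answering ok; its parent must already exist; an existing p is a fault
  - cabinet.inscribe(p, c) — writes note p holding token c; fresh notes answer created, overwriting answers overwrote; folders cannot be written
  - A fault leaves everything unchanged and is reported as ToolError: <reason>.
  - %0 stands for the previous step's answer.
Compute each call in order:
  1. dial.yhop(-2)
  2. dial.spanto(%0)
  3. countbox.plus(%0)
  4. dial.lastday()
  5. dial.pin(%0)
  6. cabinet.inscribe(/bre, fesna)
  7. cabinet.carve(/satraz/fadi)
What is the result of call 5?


Answer: 2069-06-30

Derivation:
# 1. yhop(n='-2') -> 2069-06-25
# 2. spanto(d='%0') -> 0
# 3. plus(x='%0') -> 0
# 4. lastday() -> 2069-06-30
# 5. pin(d='%0') -> 2069-06-30
# 6. inscribe(p='/bre', c='fesna') -> created
# 7. carve(p='/satraz/fadi') -> ok


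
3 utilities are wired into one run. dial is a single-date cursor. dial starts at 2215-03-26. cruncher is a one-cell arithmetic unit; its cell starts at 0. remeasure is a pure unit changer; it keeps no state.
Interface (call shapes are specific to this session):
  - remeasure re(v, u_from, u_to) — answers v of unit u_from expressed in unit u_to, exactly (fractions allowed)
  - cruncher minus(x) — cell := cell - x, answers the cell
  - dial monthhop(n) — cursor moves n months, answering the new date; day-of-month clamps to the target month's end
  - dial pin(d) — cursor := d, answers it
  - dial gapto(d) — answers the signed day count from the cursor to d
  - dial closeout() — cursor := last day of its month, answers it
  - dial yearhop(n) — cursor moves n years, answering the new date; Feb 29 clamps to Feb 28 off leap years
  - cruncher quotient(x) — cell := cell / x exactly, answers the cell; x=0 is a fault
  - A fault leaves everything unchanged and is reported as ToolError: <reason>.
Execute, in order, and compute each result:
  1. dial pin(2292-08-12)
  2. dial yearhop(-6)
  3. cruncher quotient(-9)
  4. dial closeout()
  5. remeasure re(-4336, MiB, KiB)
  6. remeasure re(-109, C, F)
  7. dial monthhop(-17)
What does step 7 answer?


Answer: 2285-03-31

Derivation:
I call dial pin(2292-08-12), giving 2292-08-12.
I try dial yearhop(-6), and get 2286-08-12.
Calling cruncher quotient(-9), and get 0.
I use dial closeout(), yielding 2286-08-31.
Invoking remeasure re(-4336, MiB, KiB), and get -4440064.
Now I run remeasure re(-109, C, F): -821/5.
I run dial monthhop(-17), and get 2285-03-31.


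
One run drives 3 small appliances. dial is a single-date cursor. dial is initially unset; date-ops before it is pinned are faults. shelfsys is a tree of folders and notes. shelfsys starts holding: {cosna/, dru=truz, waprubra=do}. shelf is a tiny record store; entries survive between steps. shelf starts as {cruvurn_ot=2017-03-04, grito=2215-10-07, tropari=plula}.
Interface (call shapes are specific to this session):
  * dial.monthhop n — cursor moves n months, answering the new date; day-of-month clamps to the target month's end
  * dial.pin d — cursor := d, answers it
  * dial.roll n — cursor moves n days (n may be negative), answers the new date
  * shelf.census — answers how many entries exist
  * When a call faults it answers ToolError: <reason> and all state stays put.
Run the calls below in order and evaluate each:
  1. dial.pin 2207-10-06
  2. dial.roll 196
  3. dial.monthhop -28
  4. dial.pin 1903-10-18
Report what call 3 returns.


[in] dial.pin d: 2207-10-06
[out] 2207-10-06
[in] dial.roll n: 196
[out] 2208-04-19
[in] dial.monthhop n: -28
[out] 2205-12-19
[in] dial.pin d: 1903-10-18
[out] 1903-10-18

Answer: 2205-12-19


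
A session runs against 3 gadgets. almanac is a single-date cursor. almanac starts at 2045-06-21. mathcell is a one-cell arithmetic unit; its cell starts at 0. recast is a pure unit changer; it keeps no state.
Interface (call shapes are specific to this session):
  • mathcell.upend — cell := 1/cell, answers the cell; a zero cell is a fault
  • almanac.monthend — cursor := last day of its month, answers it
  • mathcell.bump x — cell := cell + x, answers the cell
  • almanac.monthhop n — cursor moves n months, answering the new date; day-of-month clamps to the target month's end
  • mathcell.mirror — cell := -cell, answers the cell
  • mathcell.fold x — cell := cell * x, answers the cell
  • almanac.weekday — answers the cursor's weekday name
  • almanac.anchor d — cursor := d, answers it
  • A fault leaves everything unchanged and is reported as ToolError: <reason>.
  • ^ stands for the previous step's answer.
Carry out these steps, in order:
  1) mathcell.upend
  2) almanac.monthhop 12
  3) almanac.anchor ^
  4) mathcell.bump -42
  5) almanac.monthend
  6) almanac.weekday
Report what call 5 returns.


Answer: 2046-06-30

Derivation:
% upend
= ToolError: reciprocal of zero
% monthhop n→12
= 2046-06-21
% anchor d→^
= 2046-06-21
% bump x→-42
= -42
% monthend
= 2046-06-30
% weekday
= Saturday


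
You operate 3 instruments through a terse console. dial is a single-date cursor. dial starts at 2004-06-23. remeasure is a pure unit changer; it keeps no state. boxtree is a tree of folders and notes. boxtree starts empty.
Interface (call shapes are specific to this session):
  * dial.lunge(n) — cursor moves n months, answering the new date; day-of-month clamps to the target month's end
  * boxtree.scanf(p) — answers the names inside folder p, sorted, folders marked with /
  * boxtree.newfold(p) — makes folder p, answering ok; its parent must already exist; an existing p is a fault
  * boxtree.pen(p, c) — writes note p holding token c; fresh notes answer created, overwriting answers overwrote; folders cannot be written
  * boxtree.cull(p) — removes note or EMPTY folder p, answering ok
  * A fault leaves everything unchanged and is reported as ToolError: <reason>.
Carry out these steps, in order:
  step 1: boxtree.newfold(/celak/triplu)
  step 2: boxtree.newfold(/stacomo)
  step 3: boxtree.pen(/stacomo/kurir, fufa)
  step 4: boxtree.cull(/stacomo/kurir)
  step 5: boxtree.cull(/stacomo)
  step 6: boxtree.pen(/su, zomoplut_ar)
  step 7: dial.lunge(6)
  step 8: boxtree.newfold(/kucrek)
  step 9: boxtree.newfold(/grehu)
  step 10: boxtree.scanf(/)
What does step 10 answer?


Answer: [grehu/, kucrek/, su]

Derivation:
Then newfold on p='/celak/triplu', and observe ToolError: no parent.
Now I run newfold on p='/stacomo', yielding ok.
Calling pen on p='/stacomo/kurir', c='fufa', and get created.
Then cull on p='/stacomo/kurir', → ok.
Calling cull on p='/stacomo', → ok.
Then pen on p='/su', c='zomoplut_ar', → created.
Then lunge on n='6', giving 2004-12-23.
Then newfold on p='/kucrek', → ok.
I call newfold on p='/grehu', and see ok.
Using scanf on p='/': [grehu/, kucrek/, su].


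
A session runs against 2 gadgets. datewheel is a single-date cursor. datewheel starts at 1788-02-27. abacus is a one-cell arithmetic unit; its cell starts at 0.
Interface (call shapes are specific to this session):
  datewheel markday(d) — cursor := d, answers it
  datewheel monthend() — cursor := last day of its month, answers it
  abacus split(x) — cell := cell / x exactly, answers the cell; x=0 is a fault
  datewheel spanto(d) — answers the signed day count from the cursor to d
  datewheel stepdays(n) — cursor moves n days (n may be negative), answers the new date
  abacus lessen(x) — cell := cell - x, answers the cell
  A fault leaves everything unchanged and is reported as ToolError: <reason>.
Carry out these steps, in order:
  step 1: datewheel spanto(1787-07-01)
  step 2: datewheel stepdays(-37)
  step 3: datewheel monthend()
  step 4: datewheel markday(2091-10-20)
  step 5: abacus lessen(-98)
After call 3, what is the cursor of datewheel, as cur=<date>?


Step: datewheel spanto[d→1787-07-01]
Result: -241
Step: datewheel stepdays[n→-37]
Result: 1788-01-21
Step: datewheel monthend[]
Result: 1788-01-31
Step: datewheel markday[d→2091-10-20]
Result: 2091-10-20
Step: abacus lessen[x→-98]
Result: 98

Answer: cur=1788-01-31


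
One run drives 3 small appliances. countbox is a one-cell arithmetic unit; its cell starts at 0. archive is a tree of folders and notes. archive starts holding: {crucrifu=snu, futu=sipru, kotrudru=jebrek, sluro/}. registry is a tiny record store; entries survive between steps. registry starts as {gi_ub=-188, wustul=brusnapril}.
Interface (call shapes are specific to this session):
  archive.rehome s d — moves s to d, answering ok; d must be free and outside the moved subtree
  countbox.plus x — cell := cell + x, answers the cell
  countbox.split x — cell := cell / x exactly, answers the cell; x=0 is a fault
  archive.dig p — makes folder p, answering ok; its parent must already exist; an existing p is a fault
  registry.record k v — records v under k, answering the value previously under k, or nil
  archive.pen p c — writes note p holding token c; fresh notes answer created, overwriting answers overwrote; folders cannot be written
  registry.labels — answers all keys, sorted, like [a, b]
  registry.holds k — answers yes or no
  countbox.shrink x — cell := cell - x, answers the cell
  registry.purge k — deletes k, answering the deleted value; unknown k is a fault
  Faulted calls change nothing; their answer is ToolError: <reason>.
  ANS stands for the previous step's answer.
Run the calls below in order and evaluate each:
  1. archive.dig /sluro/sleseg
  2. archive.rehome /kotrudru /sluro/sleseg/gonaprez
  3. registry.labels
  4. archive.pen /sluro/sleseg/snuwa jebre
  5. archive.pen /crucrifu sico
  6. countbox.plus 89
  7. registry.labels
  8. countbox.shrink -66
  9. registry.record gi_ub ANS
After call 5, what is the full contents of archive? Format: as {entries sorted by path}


>> archive.dig(/sluro/sleseg)
<< ok
>> archive.rehome(/kotrudru, /sluro/sleseg/gonaprez)
<< ok
>> registry.labels()
<< [gi_ub, wustul]
>> archive.pen(/sluro/sleseg/snuwa, jebre)
<< created
>> archive.pen(/crucrifu, sico)
<< overwrote
>> countbox.plus(89)
<< 89
>> registry.labels()
<< [gi_ub, wustul]
>> countbox.shrink(-66)
<< 155
>> registry.record(gi_ub, ANS)
<< -188

Answer: {crucrifu=sico, futu=sipru, sluro/, sluro/sleseg/, sluro/sleseg/gonaprez=jebrek, sluro/sleseg/snuwa=jebre}


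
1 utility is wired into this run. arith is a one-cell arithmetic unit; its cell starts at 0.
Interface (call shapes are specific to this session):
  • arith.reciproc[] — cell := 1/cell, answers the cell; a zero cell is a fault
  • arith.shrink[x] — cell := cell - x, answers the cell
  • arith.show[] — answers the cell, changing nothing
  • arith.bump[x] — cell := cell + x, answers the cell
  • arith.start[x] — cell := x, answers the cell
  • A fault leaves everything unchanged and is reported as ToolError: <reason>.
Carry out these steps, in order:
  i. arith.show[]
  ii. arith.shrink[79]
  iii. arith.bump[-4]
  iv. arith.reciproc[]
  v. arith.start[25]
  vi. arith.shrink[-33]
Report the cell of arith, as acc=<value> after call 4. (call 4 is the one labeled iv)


Next I call show(), → 0.
Next I call shrink using x: 79, yielding -79.
I invoke bump using x: -4, → -83.
Then reciproc, giving -1/83.
Calling start using x: 25, and observe 25.
Next I call shrink using x: -33, — result: 58.

Answer: acc=-1/83


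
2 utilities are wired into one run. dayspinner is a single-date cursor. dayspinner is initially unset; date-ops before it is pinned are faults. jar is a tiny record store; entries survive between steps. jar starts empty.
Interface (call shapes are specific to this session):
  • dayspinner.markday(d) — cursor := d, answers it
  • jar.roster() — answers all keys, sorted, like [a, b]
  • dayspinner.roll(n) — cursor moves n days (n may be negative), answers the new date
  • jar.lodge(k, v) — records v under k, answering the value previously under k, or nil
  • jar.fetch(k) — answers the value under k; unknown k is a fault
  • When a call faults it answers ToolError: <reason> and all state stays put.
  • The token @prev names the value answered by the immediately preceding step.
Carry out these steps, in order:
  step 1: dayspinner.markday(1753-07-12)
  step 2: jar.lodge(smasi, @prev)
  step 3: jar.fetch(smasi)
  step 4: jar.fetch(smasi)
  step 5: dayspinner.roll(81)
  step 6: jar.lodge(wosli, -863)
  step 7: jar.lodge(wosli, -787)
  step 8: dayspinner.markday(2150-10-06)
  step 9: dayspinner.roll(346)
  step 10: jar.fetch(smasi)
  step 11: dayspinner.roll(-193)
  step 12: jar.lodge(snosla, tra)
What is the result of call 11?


// 1. dayspinner.markday(d=1753-07-12) => 1753-07-12
// 2. jar.lodge(k=smasi, v=@prev) => nil
// 3. jar.fetch(k=smasi) => 1753-07-12
// 4. jar.fetch(k=smasi) => 1753-07-12
// 5. dayspinner.roll(n=81) => 1753-10-01
// 6. jar.lodge(k=wosli, v=-863) => nil
// 7. jar.lodge(k=wosli, v=-787) => -863
// 8. dayspinner.markday(d=2150-10-06) => 2150-10-06
// 9. dayspinner.roll(n=346) => 2151-09-17
// 10. jar.fetch(k=smasi) => 1753-07-12
// 11. dayspinner.roll(n=-193) => 2151-03-08
// 12. jar.lodge(k=snosla, v=tra) => nil

Answer: 2151-03-08


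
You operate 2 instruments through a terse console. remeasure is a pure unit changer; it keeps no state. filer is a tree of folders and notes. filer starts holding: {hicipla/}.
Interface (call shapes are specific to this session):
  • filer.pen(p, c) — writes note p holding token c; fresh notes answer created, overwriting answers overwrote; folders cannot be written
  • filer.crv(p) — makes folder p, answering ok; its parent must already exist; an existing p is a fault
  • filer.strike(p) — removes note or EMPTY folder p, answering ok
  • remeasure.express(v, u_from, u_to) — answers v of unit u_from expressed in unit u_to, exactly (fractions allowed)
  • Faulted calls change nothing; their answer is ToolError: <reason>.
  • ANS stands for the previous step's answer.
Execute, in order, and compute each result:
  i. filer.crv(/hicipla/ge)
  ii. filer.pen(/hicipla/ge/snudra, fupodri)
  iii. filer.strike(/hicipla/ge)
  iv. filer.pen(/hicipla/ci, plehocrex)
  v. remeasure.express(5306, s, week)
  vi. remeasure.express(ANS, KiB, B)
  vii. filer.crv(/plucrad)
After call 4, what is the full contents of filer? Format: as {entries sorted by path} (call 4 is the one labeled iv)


Calling crv with p='/hicipla/ge', and observe ok.
I call pen with p='/hicipla/ge/snudra', c='fupodri', yielding created.
Now I run strike with p='/hicipla/ge', and observe ToolError: not empty.
I call pen with p='/hicipla/ci', c='plehocrex': created.
Calling express with v='5306', u_from='s', u_to='week', yielding 379/43200.
Now I run express with v='ANS', u_from='KiB', u_to='B', and see 6064/675.
Next I call crv with p='/plucrad', and see ok.

Answer: {hicipla/, hicipla/ci=plehocrex, hicipla/ge/, hicipla/ge/snudra=fupodri}


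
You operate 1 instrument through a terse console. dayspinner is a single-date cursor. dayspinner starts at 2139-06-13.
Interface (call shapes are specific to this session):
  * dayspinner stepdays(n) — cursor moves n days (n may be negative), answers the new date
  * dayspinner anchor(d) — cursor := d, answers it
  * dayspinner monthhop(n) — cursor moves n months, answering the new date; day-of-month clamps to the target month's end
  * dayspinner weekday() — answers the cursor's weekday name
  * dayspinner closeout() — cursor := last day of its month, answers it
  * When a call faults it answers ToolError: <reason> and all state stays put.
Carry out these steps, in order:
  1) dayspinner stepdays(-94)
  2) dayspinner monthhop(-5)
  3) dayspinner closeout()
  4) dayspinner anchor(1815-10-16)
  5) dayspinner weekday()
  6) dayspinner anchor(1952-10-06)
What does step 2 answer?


Answer: 2138-10-11

Derivation:
~$ dayspinner stepdays n='-94'
= 2139-03-11
~$ dayspinner monthhop n='-5'
= 2138-10-11
~$ dayspinner closeout
= 2138-10-31
~$ dayspinner anchor d='1815-10-16'
= 1815-10-16
~$ dayspinner weekday
= Monday
~$ dayspinner anchor d='1952-10-06'
= 1952-10-06


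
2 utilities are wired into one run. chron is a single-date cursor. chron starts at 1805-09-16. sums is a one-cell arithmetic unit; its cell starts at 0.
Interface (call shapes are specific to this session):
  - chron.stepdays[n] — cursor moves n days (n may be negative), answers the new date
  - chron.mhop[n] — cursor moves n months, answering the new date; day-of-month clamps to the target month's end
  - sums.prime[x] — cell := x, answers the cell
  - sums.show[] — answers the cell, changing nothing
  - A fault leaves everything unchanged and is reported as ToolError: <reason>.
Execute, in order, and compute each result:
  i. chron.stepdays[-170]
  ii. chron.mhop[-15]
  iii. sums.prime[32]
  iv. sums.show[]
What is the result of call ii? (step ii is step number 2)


Answer: 1803-12-30

Derivation:
[in] stepdays n=-170
= 1805-03-30
[in] mhop n=-15
= 1803-12-30
[in] prime x=32
= 32
[in] show
= 32


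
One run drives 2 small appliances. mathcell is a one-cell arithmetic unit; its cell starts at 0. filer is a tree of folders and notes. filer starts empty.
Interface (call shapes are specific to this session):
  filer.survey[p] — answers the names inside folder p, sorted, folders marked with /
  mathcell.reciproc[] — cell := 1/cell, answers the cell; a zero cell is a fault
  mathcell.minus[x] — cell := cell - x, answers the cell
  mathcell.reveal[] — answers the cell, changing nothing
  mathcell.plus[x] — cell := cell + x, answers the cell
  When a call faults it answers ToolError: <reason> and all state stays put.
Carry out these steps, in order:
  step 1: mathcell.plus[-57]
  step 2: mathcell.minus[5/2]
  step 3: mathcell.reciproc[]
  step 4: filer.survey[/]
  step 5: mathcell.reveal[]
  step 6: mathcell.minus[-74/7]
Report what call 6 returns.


Act: mathcell.plus[-57]
Obs: -57
Act: mathcell.minus[5/2]
Obs: -119/2
Act: mathcell.reciproc[]
Obs: -2/119
Act: filer.survey[/]
Obs: []
Act: mathcell.reveal[]
Obs: -2/119
Act: mathcell.minus[-74/7]
Obs: 1256/119

Answer: 1256/119


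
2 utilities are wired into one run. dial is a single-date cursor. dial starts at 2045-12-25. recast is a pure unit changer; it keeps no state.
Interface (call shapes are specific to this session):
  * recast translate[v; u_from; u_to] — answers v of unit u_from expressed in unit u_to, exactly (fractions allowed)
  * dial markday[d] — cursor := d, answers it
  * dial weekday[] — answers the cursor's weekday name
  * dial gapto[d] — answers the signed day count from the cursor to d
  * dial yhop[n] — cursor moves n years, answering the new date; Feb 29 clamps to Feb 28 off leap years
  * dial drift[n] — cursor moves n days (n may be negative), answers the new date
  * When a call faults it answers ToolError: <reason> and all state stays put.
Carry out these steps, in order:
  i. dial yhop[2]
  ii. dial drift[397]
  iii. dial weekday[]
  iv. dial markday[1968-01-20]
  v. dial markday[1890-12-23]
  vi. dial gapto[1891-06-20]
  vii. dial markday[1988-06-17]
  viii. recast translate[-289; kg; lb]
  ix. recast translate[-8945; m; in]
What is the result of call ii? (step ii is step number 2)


Answer: 2049-01-25

Derivation:
[in] dial yhop n=2
= 2047-12-25
[in] dial drift n=397
= 2049-01-25
[in] dial weekday
= Monday
[in] dial markday d=1968-01-20
= 1968-01-20
[in] dial markday d=1890-12-23
= 1890-12-23
[in] dial gapto d=1891-06-20
= 179
[in] dial markday d=1988-06-17
= 1988-06-17
[in] recast translate v=-289 u_from=kg u_to=lb
= -28900000000/45359237
[in] recast translate v=-8945 u_from=m u_to=in
= -44725000/127


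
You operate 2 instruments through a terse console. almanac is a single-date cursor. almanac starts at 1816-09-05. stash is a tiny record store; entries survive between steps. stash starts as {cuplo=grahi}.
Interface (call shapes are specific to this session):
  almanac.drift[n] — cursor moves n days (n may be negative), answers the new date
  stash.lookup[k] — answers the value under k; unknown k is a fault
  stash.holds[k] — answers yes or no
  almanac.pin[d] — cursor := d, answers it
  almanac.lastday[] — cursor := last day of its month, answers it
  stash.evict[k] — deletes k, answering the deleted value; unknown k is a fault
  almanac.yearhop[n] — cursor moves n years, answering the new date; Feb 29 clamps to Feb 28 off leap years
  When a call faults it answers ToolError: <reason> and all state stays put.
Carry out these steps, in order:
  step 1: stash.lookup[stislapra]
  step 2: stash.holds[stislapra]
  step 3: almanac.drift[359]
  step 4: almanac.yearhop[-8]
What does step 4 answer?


Answer: 1809-08-30

Derivation:
Invoking stash.lookup(k: stislapra), giving ToolError: no such key stislapra.
Invoking stash.holds(k: stislapra), yielding no.
Then almanac.drift(n: 359), giving 1817-08-30.
I use almanac.yearhop(n: -8), and observe 1809-08-30.


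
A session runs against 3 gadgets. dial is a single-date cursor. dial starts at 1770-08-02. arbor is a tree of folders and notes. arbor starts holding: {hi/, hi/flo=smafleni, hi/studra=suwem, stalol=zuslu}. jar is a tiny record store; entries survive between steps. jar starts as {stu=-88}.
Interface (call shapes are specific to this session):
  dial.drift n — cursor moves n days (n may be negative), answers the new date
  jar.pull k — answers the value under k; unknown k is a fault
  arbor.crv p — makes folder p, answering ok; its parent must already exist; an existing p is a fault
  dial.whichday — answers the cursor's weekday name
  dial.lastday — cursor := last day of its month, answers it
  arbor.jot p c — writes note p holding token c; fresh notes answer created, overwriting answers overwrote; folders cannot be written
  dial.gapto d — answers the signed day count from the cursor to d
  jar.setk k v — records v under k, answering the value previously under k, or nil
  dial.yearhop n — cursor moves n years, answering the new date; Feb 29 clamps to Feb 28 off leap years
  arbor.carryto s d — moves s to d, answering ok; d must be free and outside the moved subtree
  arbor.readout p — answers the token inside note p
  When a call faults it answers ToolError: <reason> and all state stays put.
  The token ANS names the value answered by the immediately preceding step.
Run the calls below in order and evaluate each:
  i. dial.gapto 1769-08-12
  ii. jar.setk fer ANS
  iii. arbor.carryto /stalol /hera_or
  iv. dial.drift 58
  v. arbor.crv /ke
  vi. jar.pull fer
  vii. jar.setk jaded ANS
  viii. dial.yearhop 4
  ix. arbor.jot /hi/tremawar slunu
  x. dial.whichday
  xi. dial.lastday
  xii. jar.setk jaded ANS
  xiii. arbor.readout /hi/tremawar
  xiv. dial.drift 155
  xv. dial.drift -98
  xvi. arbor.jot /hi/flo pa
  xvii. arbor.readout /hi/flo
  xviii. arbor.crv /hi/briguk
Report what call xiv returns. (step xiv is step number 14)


-- 1. dial.gapto(d→1769-08-12) => -355
-- 2. jar.setk(k→fer, v→ANS) => nil
-- 3. arbor.carryto(s→/stalol, d→/hera_or) => ok
-- 4. dial.drift(n→58) => 1770-09-29
-- 5. arbor.crv(p→/ke) => ok
-- 6. jar.pull(k→fer) => -355
-- 7. jar.setk(k→jaded, v→ANS) => nil
-- 8. dial.yearhop(n→4) => 1774-09-29
-- 9. arbor.jot(p→/hi/tremawar, c→slunu) => created
-- 10. dial.whichday() => Thursday
-- 11. dial.lastday() => 1774-09-30
-- 12. jar.setk(k→jaded, v→ANS) => -355
-- 13. arbor.readout(p→/hi/tremawar) => slunu
-- 14. dial.drift(n→155) => 1775-03-04
-- 15. dial.drift(n→-98) => 1774-11-26
-- 16. arbor.jot(p→/hi/flo, c→pa) => overwrote
-- 17. arbor.readout(p→/hi/flo) => pa
-- 18. arbor.crv(p→/hi/briguk) => ok

Answer: 1775-03-04
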